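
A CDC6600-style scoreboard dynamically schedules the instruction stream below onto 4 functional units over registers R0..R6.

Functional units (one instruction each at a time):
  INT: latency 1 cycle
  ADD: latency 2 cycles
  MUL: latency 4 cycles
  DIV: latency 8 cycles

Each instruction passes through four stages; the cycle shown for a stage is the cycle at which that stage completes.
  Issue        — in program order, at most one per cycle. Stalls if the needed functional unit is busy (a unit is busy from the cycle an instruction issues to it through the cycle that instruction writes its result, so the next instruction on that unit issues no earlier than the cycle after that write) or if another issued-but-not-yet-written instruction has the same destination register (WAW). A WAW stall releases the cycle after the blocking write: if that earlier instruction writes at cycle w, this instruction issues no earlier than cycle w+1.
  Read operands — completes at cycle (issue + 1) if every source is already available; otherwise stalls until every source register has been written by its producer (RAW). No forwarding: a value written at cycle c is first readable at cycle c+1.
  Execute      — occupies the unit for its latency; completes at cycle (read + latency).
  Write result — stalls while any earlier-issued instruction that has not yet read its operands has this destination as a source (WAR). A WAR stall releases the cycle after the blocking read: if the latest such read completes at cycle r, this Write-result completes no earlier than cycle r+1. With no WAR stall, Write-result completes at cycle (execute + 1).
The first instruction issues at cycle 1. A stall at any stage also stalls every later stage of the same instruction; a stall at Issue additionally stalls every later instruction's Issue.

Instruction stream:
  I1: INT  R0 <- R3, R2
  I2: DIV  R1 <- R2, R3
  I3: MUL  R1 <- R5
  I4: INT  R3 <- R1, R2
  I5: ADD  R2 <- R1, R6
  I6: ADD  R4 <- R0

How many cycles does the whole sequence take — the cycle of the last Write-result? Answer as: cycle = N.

cycle = 28

[1] I1 dispatched to INT
[2] I1 operands ready · I2 dispatched to DIV
[3] I1 complete · I2 operands ready
[4] R0←I1
[11] I2 complete
[12] R1←I2
[13] I3 dispatched to MUL
[14] I3 operands ready · I4 dispatched to INT
[15] I5 dispatched to ADD
[18] I3 complete
[19] R1←I3
[20] I4 operands ready · I5 operands ready
[21] I4 complete
[22] R3←I4 · I5 complete
[23] R2←I5
[24] I6 dispatched to ADD
[25] I6 operands ready
[27] I6 complete
[28] R4←I6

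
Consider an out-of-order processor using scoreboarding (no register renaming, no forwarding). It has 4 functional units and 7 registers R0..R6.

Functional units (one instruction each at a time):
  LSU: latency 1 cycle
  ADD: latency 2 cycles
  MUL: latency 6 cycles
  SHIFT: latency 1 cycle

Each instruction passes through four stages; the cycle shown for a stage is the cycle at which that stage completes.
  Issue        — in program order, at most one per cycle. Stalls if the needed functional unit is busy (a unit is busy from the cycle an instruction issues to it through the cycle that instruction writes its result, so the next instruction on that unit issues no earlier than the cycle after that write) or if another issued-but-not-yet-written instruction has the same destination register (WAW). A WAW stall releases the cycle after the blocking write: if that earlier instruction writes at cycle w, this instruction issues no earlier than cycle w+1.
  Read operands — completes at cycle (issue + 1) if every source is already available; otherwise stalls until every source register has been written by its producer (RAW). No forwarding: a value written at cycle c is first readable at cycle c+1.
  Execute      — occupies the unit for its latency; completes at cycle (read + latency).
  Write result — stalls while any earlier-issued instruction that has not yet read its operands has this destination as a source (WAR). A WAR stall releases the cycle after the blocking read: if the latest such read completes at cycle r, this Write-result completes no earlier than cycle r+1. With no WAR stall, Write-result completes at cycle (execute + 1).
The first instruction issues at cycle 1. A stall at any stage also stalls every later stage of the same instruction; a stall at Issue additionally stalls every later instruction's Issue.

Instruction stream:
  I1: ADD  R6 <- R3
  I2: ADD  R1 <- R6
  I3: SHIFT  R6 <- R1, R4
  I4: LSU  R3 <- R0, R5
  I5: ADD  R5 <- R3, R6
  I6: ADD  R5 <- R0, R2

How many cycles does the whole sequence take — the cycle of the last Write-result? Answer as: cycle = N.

[I1] 1/2/4/5
[I2] 6/7/9/10  (struct: ADD busy until I1 writes@5)
[I3] 7/11/12/13  (RAW R1: wait I2 write@10)
[I4] 8/9/10/11
[I5] 11/14/16/17  (struct: ADD busy until I2 writes@10; RAW R6: wait I3 write@13)
[I6] 18/19/21/22  (struct: ADD busy until I5 writes@17)

cycle = 22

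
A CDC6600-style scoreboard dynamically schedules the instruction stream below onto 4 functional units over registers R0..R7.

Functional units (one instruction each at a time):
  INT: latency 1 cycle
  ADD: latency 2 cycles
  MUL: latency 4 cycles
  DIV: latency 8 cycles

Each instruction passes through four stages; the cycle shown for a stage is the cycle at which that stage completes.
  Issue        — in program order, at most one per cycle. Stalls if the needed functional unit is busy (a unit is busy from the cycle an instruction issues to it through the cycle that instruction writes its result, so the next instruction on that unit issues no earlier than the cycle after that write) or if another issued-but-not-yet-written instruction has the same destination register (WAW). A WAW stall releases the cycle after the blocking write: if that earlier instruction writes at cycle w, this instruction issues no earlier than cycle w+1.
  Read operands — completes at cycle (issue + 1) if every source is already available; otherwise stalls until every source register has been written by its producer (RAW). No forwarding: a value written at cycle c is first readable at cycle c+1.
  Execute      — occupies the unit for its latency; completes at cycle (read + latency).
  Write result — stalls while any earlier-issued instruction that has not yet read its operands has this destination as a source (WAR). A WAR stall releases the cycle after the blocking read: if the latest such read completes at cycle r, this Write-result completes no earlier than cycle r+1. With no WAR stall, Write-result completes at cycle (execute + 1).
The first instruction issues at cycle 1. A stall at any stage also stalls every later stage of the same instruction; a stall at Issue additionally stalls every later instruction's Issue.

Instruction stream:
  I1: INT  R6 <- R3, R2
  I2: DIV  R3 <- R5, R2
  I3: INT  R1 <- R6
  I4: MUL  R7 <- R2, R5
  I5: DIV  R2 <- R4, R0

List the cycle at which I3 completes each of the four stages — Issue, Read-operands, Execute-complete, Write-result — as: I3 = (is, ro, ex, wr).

I3 = (5, 6, 7, 8)

c1: issue I1 (INT)
c2: I1 read-ops, issue I2 (DIV)
c3: I1 finished on INT, I2 read-ops
c4: I1→R6
c5: issue I3 (INT)
c6: I3 read-ops, issue I4 (MUL)
c7: I3 finished on INT, I4 read-ops
c8: I3→R1
c11: I2 finished on DIV, I4 finished on MUL
c12: I2→R3, I4→R7
c13: issue I5 (DIV)
c14: I5 read-ops
c22: I5 finished on DIV
c23: I5→R2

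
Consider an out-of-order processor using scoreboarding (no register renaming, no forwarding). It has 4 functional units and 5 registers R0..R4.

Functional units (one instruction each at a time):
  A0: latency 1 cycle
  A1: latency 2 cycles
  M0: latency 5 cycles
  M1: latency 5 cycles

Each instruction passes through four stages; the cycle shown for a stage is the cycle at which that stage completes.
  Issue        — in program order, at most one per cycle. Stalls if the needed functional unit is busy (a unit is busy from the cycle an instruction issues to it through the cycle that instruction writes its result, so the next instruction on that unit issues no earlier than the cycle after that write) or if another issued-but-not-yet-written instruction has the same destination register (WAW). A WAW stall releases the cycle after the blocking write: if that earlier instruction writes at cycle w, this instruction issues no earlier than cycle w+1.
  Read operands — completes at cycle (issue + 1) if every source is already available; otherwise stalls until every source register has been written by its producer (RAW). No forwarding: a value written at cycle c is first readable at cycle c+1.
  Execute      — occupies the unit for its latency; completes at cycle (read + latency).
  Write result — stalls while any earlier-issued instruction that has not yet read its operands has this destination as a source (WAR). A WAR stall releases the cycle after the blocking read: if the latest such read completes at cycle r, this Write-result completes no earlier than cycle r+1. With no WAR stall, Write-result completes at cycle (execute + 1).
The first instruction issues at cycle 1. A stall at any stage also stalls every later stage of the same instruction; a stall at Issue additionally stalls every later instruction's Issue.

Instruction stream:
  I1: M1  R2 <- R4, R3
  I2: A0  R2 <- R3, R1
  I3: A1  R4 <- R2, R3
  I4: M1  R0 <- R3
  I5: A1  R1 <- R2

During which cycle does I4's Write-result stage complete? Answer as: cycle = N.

t=1  issue I1 (M1)
t=2  I1 read-ops
t=7  I1 finished on M1
t=8  I1→R2
t=9  issue I2 (A0)
t=10  I2 read-ops; issue I3 (A1)
t=11  I2 finished on A0; issue I4 (M1)
t=12  I2→R2; I4 read-ops
t=13  I3 read-ops
t=15  I3 finished on A1
t=16  I3→R4
t=17  I4 finished on M1; issue I5 (A1)
t=18  I4→R0; I5 read-ops
t=20  I5 finished on A1
t=21  I5→R1

cycle = 18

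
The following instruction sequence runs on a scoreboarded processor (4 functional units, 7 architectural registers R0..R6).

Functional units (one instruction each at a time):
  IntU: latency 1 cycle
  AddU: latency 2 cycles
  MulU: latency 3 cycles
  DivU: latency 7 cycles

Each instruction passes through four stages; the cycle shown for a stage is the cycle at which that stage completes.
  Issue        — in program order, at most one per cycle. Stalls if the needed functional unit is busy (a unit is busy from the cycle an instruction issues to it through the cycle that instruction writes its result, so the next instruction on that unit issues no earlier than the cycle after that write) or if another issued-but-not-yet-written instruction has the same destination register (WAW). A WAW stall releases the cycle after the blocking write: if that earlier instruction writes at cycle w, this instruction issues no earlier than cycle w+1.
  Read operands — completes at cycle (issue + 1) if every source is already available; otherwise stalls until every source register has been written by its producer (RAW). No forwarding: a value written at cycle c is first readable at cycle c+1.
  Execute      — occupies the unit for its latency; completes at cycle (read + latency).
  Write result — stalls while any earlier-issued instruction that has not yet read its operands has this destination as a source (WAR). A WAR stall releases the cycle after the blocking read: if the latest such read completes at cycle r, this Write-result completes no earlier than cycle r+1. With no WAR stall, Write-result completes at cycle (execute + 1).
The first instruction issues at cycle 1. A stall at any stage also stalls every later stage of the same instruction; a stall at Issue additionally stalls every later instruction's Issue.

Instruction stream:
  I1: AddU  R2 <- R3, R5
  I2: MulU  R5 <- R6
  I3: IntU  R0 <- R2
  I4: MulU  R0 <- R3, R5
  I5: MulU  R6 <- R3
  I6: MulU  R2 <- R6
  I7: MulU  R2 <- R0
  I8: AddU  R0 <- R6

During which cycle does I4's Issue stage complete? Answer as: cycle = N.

cycle = 9

I1  is:1  ro:2  ex:4  wr:5
I2  is:2  ro:3  ex:6  wr:7
I3  is:3  ro:6  ex:7  wr:8  — RAW R2: wait I1 write@5
I4  is:9  ro:10  ex:13  wr:14  — WAW R0: wait I3 write@8
I5  is:15  ro:16  ex:19  wr:20  — struct: MulU busy until I4 writes@14
I6  is:21  ro:22  ex:25  wr:26  — struct: MulU busy until I5 writes@20
I7  is:27  ro:28  ex:31  wr:32  — struct: MulU busy until I6 writes@26
I8  is:28  ro:29  ex:31  wr:32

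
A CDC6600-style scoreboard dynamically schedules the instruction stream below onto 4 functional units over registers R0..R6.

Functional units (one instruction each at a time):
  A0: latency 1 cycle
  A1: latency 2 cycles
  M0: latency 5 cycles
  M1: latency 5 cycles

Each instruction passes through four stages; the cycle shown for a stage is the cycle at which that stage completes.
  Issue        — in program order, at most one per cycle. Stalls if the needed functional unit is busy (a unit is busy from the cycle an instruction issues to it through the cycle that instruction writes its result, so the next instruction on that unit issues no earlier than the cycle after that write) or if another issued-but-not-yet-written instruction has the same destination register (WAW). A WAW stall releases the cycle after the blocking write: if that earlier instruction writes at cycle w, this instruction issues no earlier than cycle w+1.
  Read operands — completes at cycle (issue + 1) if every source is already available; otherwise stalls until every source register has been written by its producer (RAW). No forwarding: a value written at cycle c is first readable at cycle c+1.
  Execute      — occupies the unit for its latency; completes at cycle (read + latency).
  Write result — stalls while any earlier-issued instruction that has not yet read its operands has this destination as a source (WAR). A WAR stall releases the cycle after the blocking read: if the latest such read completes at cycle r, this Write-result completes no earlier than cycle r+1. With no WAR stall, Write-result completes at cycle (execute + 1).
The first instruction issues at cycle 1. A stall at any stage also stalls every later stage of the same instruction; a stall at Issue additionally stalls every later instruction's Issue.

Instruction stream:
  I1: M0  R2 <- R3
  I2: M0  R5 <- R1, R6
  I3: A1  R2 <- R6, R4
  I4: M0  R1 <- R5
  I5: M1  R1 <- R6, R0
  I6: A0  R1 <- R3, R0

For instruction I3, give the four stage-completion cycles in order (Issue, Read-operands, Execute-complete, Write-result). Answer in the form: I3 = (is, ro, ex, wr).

I3 = (10, 11, 13, 14)

cycle 1: I1 issues→M0
cycle 2: I1 reads
cycle 7: I1 exec-done
cycle 8: I1 writes R2
cycle 9: I2 issues→M0
cycle 10: I2 reads, I3 issues→A1
cycle 11: I3 reads
cycle 13: I3 exec-done
cycle 14: I3 writes R2
cycle 15: I2 exec-done
cycle 16: I2 writes R5
cycle 17: I4 issues→M0
cycle 18: I4 reads
cycle 23: I4 exec-done
cycle 24: I4 writes R1
cycle 25: I5 issues→M1
cycle 26: I5 reads
cycle 31: I5 exec-done
cycle 32: I5 writes R1
cycle 33: I6 issues→A0
cycle 34: I6 reads
cycle 35: I6 exec-done
cycle 36: I6 writes R1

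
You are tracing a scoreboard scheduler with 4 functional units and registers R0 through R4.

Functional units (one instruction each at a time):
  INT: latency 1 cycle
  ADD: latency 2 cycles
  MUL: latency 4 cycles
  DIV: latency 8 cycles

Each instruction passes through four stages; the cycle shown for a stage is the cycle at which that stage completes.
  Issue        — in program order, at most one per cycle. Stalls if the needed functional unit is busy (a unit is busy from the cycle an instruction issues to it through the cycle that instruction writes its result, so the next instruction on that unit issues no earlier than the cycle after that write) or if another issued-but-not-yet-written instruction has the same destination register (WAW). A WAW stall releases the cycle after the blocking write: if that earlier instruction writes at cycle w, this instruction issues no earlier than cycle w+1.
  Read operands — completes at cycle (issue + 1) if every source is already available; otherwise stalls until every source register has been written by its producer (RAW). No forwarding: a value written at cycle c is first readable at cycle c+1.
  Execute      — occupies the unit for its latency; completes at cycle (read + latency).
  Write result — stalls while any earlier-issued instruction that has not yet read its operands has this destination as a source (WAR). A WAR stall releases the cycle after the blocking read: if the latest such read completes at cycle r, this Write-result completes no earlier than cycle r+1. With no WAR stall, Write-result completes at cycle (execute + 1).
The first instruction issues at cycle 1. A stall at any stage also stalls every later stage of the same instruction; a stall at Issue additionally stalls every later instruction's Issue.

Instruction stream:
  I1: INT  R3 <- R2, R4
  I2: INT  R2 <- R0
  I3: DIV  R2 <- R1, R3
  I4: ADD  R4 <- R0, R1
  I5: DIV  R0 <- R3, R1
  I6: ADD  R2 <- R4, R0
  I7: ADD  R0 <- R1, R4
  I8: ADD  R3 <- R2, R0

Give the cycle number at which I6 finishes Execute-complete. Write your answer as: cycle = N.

cycle = 33

c1: issue I1 (INT)
c2: I1 read-ops
c3: I1 finished on INT
c4: I1→R3
c5: issue I2 (INT)
c6: I2 read-ops
c7: I2 finished on INT
c8: I2→R2
c9: issue I3 (DIV)
c10: I3 read-ops | issue I4 (ADD)
c11: I4 read-ops
c13: I4 finished on ADD
c14: I4→R4
c18: I3 finished on DIV
c19: I3→R2
c20: issue I5 (DIV)
c21: I5 read-ops | issue I6 (ADD)
c29: I5 finished on DIV
c30: I5→R0
c31: I6 read-ops
c33: I6 finished on ADD
c34: I6→R2
c35: issue I7 (ADD)
c36: I7 read-ops
c38: I7 finished on ADD
c39: I7→R0
c40: issue I8 (ADD)
c41: I8 read-ops
c43: I8 finished on ADD
c44: I8→R3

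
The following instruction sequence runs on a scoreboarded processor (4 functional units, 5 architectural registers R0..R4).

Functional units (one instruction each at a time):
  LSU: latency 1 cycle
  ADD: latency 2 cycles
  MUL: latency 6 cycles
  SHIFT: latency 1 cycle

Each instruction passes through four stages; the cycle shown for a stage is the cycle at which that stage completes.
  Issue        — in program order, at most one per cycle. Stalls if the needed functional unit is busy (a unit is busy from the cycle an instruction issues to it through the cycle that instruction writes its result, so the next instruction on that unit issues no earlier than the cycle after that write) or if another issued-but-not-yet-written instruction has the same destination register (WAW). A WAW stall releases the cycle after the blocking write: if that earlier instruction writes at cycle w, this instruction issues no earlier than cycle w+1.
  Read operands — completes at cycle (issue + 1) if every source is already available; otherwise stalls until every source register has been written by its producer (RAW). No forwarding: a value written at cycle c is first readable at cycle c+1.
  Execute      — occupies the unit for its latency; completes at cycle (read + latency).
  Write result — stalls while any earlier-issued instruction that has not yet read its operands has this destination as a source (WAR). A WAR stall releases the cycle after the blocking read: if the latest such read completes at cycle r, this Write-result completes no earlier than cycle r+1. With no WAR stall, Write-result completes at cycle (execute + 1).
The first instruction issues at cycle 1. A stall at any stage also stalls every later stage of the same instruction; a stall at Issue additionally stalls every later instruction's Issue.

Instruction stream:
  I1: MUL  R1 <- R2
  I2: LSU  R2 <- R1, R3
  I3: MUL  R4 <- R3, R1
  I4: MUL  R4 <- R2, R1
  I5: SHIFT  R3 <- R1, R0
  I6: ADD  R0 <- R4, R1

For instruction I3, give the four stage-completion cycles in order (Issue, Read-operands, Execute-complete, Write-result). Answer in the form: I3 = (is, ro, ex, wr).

c1: I1 issues→MUL
c2: I1 reads · I2 issues→LSU
c8: I1 exec-done
c9: I1 writes R1
c10: I2 reads · I3 issues→MUL
c11: I2 exec-done · I3 reads
c12: I2 writes R2
c17: I3 exec-done
c18: I3 writes R4
c19: I4 issues→MUL
c20: I4 reads · I5 issues→SHIFT
c21: I5 reads · I6 issues→ADD
c22: I5 exec-done
c23: I5 writes R3
c26: I4 exec-done
c27: I4 writes R4
c28: I6 reads
c30: I6 exec-done
c31: I6 writes R0

I3 = (10, 11, 17, 18)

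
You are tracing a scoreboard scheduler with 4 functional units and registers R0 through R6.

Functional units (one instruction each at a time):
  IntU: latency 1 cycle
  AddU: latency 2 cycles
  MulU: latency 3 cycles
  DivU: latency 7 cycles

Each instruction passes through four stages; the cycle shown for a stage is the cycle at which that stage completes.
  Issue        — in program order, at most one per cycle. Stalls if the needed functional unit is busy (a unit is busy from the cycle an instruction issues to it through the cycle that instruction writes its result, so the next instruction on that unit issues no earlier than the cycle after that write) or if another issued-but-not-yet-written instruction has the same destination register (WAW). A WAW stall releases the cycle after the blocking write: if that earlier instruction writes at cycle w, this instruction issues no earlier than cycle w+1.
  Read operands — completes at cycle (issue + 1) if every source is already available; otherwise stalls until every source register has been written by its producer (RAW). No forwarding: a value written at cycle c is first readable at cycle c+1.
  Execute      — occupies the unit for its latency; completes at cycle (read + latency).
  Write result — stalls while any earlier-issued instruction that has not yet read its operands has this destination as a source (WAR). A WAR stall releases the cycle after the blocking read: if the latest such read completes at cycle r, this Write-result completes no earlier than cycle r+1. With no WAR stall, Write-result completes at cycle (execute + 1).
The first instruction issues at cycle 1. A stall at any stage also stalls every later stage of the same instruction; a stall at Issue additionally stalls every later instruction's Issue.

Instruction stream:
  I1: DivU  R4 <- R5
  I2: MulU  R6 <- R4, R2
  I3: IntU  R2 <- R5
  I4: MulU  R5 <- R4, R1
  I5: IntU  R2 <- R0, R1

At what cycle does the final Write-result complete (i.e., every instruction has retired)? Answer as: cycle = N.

cycle = 21

cycle 1: I1 issues→DivU
cycle 2: I1 reads; I2 issues→MulU
cycle 3: I3 issues→IntU
cycle 4: I3 reads
cycle 5: I3 exec-done
cycle 9: I1 exec-done
cycle 10: I1 writes R4
cycle 11: I2 reads
cycle 12: I3 writes R2
cycle 14: I2 exec-done
cycle 15: I2 writes R6
cycle 16: I4 issues→MulU
cycle 17: I4 reads; I5 issues→IntU
cycle 18: I5 reads
cycle 19: I5 exec-done
cycle 20: I4 exec-done; I5 writes R2
cycle 21: I4 writes R5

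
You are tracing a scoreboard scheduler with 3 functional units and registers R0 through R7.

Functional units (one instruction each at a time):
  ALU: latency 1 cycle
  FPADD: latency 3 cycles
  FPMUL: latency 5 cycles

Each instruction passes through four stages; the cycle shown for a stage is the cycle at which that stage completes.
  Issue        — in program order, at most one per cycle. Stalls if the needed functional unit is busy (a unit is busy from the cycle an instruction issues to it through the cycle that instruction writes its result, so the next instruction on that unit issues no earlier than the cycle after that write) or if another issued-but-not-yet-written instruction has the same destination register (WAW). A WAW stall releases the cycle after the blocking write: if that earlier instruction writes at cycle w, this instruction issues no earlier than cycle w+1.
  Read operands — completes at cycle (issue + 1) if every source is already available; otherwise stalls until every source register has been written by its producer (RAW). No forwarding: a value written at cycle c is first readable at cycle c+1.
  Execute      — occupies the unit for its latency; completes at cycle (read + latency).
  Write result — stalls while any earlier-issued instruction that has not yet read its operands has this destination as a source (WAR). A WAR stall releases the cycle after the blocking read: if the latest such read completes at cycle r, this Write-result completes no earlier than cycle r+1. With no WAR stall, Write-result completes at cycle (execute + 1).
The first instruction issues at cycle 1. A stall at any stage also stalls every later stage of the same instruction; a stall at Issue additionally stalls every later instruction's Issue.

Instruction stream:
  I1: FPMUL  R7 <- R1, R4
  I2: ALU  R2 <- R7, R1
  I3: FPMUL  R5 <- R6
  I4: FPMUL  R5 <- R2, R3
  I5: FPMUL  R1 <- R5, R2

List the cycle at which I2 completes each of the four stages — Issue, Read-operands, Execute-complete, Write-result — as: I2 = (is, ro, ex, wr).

I2 = (2, 9, 10, 11)

cycle 1: I1→FPMUL
cycle 2: I1 RO, I2→ALU
cycle 7: I1 EX
cycle 8: I1 WR R7
cycle 9: I2 RO, I3→FPMUL
cycle 10: I2 EX, I3 RO
cycle 11: I2 WR R2
cycle 15: I3 EX
cycle 16: I3 WR R5
cycle 17: I4→FPMUL
cycle 18: I4 RO
cycle 23: I4 EX
cycle 24: I4 WR R5
cycle 25: I5→FPMUL
cycle 26: I5 RO
cycle 31: I5 EX
cycle 32: I5 WR R1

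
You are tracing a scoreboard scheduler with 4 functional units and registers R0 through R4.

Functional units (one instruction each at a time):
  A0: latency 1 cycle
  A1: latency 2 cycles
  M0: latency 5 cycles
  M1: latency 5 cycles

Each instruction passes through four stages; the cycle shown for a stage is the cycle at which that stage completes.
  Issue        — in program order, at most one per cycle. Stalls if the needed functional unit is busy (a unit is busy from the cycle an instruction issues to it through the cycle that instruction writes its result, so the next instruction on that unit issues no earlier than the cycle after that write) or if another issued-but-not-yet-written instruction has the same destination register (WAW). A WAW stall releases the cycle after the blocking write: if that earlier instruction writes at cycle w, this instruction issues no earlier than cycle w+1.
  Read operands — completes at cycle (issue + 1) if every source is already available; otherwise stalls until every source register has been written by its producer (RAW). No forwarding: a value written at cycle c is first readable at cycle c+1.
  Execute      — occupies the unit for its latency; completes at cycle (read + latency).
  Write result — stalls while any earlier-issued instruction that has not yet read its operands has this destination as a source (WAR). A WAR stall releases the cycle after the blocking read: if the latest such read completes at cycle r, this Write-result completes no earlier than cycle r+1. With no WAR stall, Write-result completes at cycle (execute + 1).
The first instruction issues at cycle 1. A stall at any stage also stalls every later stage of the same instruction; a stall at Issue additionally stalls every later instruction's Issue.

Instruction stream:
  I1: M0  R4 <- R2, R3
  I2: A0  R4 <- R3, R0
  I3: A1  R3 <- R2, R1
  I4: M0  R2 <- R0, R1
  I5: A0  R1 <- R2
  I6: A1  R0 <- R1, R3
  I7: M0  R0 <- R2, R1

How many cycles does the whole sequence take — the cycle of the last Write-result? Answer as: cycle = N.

cycle = 33

[1] I1 dispatched to M0
[2] I1 operands ready
[7] I1 complete
[8] R4←I1
[9] I2 dispatched to A0
[10] I2 operands ready · I3 dispatched to A1
[11] I2 complete · I3 operands ready · I4 dispatched to M0
[12] R4←I2 · I4 operands ready
[13] I3 complete · I5 dispatched to A0
[14] R3←I3
[15] I6 dispatched to A1
[17] I4 complete
[18] R2←I4
[19] I5 operands ready
[20] I5 complete
[21] R1←I5
[22] I6 operands ready
[24] I6 complete
[25] R0←I6
[26] I7 dispatched to M0
[27] I7 operands ready
[32] I7 complete
[33] R0←I7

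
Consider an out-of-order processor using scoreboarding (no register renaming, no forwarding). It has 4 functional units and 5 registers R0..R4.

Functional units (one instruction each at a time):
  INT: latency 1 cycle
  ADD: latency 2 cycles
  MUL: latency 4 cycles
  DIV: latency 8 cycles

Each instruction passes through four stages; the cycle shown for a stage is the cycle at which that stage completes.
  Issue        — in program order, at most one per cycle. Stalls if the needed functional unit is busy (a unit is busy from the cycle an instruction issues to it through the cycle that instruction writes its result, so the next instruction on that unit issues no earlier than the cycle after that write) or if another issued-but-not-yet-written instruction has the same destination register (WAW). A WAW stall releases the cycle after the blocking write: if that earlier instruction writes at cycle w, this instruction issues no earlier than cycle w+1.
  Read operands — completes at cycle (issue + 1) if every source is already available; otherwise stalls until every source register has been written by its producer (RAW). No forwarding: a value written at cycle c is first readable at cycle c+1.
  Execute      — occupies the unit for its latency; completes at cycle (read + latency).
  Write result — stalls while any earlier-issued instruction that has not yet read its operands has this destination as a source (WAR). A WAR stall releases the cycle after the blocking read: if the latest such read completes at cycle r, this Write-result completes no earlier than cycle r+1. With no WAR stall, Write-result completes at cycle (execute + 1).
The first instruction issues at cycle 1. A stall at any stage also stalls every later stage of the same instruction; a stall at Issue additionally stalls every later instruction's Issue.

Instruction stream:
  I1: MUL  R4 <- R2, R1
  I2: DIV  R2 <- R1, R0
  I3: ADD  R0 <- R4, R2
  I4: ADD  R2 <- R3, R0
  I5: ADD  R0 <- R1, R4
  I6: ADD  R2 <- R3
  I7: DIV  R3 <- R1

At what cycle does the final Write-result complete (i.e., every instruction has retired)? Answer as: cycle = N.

c1: I1→MUL
c2: I1 RO, I2→DIV
c3: I2 RO, I3→ADD
c6: I1 EX
c7: I1 WR R4
c11: I2 EX
c12: I2 WR R2
c13: I3 RO
c15: I3 EX
c16: I3 WR R0
c17: I4→ADD
c18: I4 RO
c20: I4 EX
c21: I4 WR R2
c22: I5→ADD
c23: I5 RO
c25: I5 EX
c26: I5 WR R0
c27: I6→ADD
c28: I6 RO, I7→DIV
c29: I7 RO
c30: I6 EX
c31: I6 WR R2
c37: I7 EX
c38: I7 WR R3

cycle = 38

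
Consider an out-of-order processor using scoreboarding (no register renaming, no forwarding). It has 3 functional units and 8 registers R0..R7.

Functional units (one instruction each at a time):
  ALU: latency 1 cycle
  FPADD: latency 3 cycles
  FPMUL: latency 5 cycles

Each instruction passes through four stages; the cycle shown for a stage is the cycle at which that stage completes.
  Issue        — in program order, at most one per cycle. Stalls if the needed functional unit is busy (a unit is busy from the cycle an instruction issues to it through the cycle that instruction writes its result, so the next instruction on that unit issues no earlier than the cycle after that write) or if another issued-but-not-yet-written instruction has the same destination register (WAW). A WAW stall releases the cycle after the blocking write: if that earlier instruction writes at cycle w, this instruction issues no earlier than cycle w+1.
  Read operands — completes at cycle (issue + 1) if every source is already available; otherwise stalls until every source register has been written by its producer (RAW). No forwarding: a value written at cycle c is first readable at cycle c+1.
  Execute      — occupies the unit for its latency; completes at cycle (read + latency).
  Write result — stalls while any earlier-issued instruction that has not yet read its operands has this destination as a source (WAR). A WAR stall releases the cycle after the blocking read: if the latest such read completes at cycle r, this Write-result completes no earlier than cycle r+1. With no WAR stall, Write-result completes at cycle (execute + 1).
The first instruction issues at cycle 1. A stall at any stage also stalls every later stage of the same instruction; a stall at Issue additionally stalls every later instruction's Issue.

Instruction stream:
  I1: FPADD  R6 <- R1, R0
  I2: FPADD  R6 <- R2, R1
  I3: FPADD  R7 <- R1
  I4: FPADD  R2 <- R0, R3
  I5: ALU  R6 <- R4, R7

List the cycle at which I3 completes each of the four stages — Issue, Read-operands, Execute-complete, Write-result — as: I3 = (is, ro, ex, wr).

1) issue 1, read 2, done 5, write 6
2) issue 7, read 8, done 11, write 12  <struct: FPADD busy until I1 writes@6>
3) issue 13, read 14, done 17, write 18  <struct: FPADD busy until I2 writes@12>
4) issue 19, read 20, done 23, write 24  <struct: FPADD busy until I3 writes@18>
5) issue 20, read 21, done 22, write 23

I3 = (13, 14, 17, 18)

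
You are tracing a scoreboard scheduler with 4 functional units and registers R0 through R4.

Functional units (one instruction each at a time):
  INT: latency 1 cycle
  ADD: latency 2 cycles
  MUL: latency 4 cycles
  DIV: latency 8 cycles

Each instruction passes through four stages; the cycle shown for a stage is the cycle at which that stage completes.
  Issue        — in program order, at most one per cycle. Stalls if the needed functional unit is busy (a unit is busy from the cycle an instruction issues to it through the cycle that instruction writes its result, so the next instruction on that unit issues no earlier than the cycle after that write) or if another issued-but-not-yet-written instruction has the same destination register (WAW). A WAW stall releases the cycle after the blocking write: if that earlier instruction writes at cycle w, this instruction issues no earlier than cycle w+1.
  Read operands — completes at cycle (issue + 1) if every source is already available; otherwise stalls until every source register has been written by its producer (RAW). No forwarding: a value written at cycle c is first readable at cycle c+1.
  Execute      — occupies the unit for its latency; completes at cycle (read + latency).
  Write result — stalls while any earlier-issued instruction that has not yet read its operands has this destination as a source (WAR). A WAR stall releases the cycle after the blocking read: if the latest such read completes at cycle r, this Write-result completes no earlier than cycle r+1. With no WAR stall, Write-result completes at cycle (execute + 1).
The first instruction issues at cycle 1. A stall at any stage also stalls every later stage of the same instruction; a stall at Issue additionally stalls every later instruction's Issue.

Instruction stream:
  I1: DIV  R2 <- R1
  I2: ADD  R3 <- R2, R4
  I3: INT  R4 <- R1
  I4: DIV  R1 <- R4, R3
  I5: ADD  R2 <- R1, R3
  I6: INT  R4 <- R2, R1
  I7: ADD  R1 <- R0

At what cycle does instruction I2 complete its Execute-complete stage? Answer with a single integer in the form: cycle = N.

cycle = 14

[I1] 1/2/10/11
[I2] 2/12/14/15  (RAW R2: wait I1 write@11)
[I3] 3/4/5/13  (WAR R4: wait I2 read@12)
[I4] 12/16/24/25  (struct: DIV busy until I1 writes@11; RAW R3: wait I2 write@15)
[I5] 16/26/28/29  (struct: ADD busy until I2 writes@15; RAW R1: wait I4 write@25)
[I6] 17/30/31/32  (RAW R2: wait I5 write@29)
[I7] 30/31/33/34  (struct: ADD busy until I5 writes@29)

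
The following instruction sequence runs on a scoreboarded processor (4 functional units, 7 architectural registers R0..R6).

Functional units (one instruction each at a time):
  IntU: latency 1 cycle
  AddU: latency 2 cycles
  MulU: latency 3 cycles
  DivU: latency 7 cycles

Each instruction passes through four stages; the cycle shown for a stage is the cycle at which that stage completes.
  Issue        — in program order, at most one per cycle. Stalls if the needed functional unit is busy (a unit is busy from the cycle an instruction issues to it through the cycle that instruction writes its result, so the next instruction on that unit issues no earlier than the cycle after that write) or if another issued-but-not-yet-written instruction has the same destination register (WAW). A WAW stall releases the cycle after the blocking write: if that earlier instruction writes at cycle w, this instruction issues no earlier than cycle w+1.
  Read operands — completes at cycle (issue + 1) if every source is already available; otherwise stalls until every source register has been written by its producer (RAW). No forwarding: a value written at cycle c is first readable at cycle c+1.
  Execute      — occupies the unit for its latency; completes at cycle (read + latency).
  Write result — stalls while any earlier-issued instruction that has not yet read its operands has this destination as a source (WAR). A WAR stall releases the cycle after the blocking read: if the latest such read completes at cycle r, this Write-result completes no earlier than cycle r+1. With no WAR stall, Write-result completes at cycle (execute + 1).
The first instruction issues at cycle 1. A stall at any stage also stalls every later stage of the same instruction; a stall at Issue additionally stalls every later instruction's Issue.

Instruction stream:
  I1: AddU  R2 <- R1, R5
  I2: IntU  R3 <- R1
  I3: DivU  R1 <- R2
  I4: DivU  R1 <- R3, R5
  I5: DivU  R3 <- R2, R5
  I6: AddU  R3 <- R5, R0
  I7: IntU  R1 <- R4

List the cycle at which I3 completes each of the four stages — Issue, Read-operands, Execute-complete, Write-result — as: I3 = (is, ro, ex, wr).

t=1  I1 issues→AddU
t=2  I1 reads, I2 issues→IntU
t=3  I2 reads, I3 issues→DivU
t=4  I1 exec-done, I2 exec-done
t=5  I1 writes R2, I2 writes R3
t=6  I3 reads
t=13  I3 exec-done
t=14  I3 writes R1
t=15  I4 issues→DivU
t=16  I4 reads
t=23  I4 exec-done
t=24  I4 writes R1
t=25  I5 issues→DivU
t=26  I5 reads
t=33  I5 exec-done
t=34  I5 writes R3
t=35  I6 issues→AddU
t=36  I6 reads, I7 issues→IntU
t=37  I7 reads
t=38  I6 exec-done, I7 exec-done
t=39  I6 writes R3, I7 writes R1

I3 = (3, 6, 13, 14)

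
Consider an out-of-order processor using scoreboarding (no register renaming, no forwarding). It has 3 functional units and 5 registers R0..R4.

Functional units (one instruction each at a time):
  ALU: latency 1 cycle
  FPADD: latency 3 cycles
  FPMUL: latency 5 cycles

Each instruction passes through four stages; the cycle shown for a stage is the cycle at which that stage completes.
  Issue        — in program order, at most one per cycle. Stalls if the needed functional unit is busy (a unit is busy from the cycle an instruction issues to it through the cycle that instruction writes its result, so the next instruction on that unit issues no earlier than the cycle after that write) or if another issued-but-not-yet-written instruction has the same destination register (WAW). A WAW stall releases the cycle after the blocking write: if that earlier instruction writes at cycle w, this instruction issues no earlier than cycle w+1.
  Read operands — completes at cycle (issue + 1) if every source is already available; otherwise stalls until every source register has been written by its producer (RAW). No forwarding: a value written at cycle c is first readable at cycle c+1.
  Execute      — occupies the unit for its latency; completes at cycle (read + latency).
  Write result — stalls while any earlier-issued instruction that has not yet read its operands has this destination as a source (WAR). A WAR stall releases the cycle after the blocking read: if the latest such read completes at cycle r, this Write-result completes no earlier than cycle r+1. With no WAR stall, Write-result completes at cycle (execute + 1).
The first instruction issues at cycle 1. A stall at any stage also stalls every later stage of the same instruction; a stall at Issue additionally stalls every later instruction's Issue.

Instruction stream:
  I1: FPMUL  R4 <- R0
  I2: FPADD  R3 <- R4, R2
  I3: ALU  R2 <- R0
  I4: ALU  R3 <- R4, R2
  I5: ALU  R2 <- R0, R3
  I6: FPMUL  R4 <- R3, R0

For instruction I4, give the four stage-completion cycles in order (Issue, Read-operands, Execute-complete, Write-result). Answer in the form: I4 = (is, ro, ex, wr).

c1: I1→FPMUL
c2: I1 RO | I2→FPADD
c3: I3→ALU
c4: I3 RO
c5: I3 EX
c7: I1 EX
c8: I1 WR R4
c9: I2 RO
c10: I3 WR R2
c12: I2 EX
c13: I2 WR R3
c14: I4→ALU
c15: I4 RO
c16: I4 EX
c17: I4 WR R3
c18: I5→ALU
c19: I5 RO | I6→FPMUL
c20: I5 EX | I6 RO
c21: I5 WR R2
c25: I6 EX
c26: I6 WR R4

I4 = (14, 15, 16, 17)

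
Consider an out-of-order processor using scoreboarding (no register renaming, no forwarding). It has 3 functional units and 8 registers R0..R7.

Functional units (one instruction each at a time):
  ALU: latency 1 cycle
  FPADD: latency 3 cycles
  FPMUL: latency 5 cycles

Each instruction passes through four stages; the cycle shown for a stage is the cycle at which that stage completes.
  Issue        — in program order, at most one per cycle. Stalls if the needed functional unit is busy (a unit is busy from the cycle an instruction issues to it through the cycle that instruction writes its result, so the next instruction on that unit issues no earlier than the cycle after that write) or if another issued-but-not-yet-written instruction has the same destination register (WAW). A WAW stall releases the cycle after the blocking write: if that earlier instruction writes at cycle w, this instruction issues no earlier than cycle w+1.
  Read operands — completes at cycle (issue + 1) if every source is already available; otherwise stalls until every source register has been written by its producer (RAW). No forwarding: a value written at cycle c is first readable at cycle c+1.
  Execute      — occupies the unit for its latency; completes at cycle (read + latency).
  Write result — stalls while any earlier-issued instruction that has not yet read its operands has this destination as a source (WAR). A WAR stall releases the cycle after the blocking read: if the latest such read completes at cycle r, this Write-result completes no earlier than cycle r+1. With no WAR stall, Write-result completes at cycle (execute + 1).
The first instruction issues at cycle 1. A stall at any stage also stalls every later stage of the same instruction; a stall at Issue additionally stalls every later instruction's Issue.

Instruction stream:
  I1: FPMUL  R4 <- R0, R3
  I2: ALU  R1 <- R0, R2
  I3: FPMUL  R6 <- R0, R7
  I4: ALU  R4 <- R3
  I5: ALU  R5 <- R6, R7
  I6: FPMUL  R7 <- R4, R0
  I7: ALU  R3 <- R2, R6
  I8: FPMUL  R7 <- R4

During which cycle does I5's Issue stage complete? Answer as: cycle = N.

cycle = 14

cycle 1: issue I1 (FPMUL)
cycle 2: I1 read-ops · issue I2 (ALU)
cycle 3: I2 read-ops
cycle 4: I2 finished on ALU
cycle 5: I2→R1
cycle 7: I1 finished on FPMUL
cycle 8: I1→R4
cycle 9: issue I3 (FPMUL)
cycle 10: I3 read-ops · issue I4 (ALU)
cycle 11: I4 read-ops
cycle 12: I4 finished on ALU
cycle 13: I4→R4
cycle 14: issue I5 (ALU)
cycle 15: I3 finished on FPMUL
cycle 16: I3→R6
cycle 17: I5 read-ops · issue I6 (FPMUL)
cycle 18: I5 finished on ALU · I6 read-ops
cycle 19: I5→R5
cycle 20: issue I7 (ALU)
cycle 21: I7 read-ops
cycle 22: I7 finished on ALU
cycle 23: I6 finished on FPMUL · I7→R3
cycle 24: I6→R7
cycle 25: issue I8 (FPMUL)
cycle 26: I8 read-ops
cycle 31: I8 finished on FPMUL
cycle 32: I8→R7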